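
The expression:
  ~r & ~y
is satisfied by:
  {y: False, r: False}


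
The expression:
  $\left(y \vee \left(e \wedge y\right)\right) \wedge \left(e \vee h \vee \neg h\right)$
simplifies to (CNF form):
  $y$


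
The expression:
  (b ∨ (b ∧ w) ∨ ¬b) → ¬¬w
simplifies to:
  w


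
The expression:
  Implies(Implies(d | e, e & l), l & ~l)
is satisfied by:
  {d: True, l: False, e: False}
  {e: True, d: True, l: False}
  {e: True, d: False, l: False}
  {l: True, d: True, e: False}


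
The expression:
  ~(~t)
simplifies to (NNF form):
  t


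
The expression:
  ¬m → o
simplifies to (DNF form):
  m ∨ o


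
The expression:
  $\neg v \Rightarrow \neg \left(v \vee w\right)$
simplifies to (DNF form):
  $v \vee \neg w$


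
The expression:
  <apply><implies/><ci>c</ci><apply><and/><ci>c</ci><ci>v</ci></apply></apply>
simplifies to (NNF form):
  <apply><or/><ci>v</ci><apply><not/><ci>c</ci></apply></apply>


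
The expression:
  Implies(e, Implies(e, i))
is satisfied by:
  {i: True, e: False}
  {e: False, i: False}
  {e: True, i: True}


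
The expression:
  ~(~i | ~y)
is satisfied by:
  {i: True, y: True}


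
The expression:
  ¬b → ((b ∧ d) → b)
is always true.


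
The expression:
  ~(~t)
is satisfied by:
  {t: True}


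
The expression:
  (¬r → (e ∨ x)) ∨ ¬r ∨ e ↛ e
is always true.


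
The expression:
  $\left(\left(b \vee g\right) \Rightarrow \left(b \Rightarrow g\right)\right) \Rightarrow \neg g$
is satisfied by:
  {g: False}


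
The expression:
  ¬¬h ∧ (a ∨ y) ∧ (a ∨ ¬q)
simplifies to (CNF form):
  h ∧ (a ∨ y) ∧ (a ∨ ¬q)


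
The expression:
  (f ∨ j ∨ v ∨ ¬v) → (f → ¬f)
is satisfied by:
  {f: False}


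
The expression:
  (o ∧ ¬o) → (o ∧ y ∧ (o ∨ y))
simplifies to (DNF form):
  True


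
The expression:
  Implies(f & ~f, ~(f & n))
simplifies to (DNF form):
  True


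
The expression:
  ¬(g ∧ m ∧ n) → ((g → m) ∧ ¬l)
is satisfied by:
  {m: True, n: True, l: False, g: False}
  {m: True, l: False, n: False, g: False}
  {n: True, m: False, l: False, g: False}
  {m: False, l: False, n: False, g: False}
  {g: True, m: True, n: True, l: False}
  {g: True, m: True, l: False, n: False}
  {m: True, g: True, l: True, n: True}


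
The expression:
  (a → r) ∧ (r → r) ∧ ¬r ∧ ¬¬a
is never true.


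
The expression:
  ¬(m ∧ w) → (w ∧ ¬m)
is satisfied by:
  {w: True}


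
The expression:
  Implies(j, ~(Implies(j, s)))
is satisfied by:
  {s: False, j: False}
  {j: True, s: False}
  {s: True, j: False}


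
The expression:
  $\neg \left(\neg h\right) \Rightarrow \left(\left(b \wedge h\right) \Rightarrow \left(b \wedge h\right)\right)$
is always true.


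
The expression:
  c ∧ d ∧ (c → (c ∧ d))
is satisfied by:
  {c: True, d: True}


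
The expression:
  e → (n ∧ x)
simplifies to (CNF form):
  (n ∨ ¬e) ∧ (x ∨ ¬e)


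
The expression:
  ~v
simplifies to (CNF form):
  ~v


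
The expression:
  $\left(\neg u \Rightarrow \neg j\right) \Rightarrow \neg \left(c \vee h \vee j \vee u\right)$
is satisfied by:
  {j: True, u: False, c: False, h: False}
  {h: True, j: True, u: False, c: False}
  {j: True, c: True, u: False, h: False}
  {h: True, j: True, c: True, u: False}
  {h: False, u: False, c: False, j: False}


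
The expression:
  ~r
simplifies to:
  ~r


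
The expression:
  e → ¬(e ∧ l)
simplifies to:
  ¬e ∨ ¬l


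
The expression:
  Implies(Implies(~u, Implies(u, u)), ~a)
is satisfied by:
  {a: False}


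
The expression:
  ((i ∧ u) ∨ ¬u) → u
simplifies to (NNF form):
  u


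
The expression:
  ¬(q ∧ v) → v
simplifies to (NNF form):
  v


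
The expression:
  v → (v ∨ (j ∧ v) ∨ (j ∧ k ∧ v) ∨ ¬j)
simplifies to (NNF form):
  True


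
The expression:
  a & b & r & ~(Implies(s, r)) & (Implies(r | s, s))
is never true.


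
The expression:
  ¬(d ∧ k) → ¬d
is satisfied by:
  {k: True, d: False}
  {d: False, k: False}
  {d: True, k: True}


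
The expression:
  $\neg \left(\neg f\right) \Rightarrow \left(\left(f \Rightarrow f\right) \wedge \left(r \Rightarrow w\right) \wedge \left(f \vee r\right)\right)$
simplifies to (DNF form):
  $w \vee \neg f \vee \neg r$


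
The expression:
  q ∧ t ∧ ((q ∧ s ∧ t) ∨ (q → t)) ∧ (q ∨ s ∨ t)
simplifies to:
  q ∧ t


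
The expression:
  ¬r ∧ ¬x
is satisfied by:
  {x: False, r: False}


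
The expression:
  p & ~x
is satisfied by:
  {p: True, x: False}


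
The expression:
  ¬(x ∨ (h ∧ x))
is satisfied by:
  {x: False}


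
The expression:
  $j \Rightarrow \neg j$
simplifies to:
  $\neg j$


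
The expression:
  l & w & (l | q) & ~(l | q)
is never true.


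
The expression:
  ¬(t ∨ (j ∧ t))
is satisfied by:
  {t: False}


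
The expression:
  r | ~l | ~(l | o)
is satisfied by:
  {r: True, l: False}
  {l: False, r: False}
  {l: True, r: True}


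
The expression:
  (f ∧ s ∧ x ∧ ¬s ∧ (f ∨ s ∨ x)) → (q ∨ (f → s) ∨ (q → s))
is always true.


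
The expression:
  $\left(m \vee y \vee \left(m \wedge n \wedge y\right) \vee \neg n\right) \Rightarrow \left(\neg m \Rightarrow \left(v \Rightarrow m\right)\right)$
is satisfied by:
  {n: True, m: True, y: False, v: False}
  {m: True, y: False, v: False, n: False}
  {n: True, m: True, y: True, v: False}
  {m: True, y: True, v: False, n: False}
  {n: True, y: False, v: False, m: False}
  {n: False, y: False, v: False, m: False}
  {n: True, y: True, v: False, m: False}
  {y: True, n: False, v: False, m: False}
  {n: True, v: True, m: True, y: False}
  {v: True, m: True, n: False, y: False}
  {n: True, v: True, m: True, y: True}
  {v: True, m: True, y: True, n: False}
  {v: True, n: True, m: False, y: False}


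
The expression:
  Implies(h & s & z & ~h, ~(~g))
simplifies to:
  True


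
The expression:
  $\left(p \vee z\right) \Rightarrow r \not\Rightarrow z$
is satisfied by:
  {r: True, z: False, p: False}
  {z: False, p: False, r: False}
  {r: True, p: True, z: False}


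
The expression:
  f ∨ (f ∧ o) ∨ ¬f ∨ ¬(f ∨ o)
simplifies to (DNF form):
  True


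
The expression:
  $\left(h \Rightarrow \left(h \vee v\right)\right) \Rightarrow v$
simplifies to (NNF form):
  $v$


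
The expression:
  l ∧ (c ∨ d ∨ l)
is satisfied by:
  {l: True}


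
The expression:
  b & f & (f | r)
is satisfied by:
  {b: True, f: True}


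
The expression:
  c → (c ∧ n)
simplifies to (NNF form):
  n ∨ ¬c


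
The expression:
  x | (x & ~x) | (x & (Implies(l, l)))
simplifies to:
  x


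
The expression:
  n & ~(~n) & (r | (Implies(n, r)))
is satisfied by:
  {r: True, n: True}


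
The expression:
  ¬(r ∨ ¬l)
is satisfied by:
  {l: True, r: False}


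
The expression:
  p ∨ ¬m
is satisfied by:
  {p: True, m: False}
  {m: False, p: False}
  {m: True, p: True}


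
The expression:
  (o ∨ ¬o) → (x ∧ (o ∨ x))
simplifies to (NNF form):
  x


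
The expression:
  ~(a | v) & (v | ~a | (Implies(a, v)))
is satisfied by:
  {v: False, a: False}


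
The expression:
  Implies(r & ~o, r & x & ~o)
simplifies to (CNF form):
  o | x | ~r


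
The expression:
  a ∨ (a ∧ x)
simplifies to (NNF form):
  a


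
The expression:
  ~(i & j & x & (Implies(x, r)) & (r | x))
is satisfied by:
  {x: False, i: False, r: False, j: False}
  {j: True, x: False, i: False, r: False}
  {r: True, x: False, i: False, j: False}
  {j: True, r: True, x: False, i: False}
  {i: True, j: False, x: False, r: False}
  {j: True, i: True, x: False, r: False}
  {r: True, i: True, j: False, x: False}
  {j: True, r: True, i: True, x: False}
  {x: True, r: False, i: False, j: False}
  {j: True, x: True, r: False, i: False}
  {r: True, x: True, j: False, i: False}
  {j: True, r: True, x: True, i: False}
  {i: True, x: True, r: False, j: False}
  {j: True, i: True, x: True, r: False}
  {r: True, i: True, x: True, j: False}


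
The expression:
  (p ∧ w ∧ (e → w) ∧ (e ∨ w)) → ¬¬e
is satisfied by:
  {e: True, p: False, w: False}
  {p: False, w: False, e: False}
  {w: True, e: True, p: False}
  {w: True, p: False, e: False}
  {e: True, p: True, w: False}
  {p: True, e: False, w: False}
  {w: True, p: True, e: True}


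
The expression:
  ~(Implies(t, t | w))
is never true.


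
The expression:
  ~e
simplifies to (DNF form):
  ~e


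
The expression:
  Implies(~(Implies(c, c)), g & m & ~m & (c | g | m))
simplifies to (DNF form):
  True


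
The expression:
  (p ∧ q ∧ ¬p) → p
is always true.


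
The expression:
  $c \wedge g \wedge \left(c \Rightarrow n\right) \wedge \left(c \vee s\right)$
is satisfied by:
  {c: True, g: True, n: True}


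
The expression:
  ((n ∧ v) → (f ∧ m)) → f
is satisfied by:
  {v: True, f: True, n: True}
  {v: True, f: True, n: False}
  {f: True, n: True, v: False}
  {f: True, n: False, v: False}
  {v: True, n: True, f: False}


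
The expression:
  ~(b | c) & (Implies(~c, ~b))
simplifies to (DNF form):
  ~b & ~c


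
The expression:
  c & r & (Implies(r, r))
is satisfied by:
  {r: True, c: True}


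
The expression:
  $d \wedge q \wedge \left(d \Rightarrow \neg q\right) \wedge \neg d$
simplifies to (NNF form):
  $\text{False}$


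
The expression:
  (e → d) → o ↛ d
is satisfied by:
  {o: True, e: True, d: False}
  {o: True, d: False, e: False}
  {e: True, d: False, o: False}


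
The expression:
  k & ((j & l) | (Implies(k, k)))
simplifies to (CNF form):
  k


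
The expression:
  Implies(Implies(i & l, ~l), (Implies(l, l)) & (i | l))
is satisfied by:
  {i: True, l: True}
  {i: True, l: False}
  {l: True, i: False}


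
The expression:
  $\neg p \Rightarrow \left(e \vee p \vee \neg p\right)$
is always true.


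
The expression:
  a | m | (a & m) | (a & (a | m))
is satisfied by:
  {a: True, m: True}
  {a: True, m: False}
  {m: True, a: False}


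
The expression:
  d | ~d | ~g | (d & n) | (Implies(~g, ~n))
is always true.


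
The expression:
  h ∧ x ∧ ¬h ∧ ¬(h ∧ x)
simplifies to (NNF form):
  False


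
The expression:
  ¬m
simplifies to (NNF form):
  ¬m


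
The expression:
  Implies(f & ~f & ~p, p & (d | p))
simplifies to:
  True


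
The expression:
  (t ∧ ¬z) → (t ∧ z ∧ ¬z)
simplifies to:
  z ∨ ¬t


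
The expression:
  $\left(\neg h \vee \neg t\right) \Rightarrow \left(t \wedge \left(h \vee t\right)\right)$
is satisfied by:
  {t: True}


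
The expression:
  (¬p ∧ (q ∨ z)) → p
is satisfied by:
  {p: True, q: False, z: False}
  {z: True, p: True, q: False}
  {p: True, q: True, z: False}
  {z: True, p: True, q: True}
  {z: False, q: False, p: False}


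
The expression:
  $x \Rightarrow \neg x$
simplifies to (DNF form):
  $\neg x$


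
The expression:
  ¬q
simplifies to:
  ¬q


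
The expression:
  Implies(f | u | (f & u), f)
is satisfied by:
  {f: True, u: False}
  {u: False, f: False}
  {u: True, f: True}


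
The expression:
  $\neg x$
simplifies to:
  $\neg x$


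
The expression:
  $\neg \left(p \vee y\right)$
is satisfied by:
  {y: False, p: False}


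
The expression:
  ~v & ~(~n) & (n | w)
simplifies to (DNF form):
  n & ~v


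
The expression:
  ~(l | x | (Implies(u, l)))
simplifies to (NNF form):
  u & ~l & ~x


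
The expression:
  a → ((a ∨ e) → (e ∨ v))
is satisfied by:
  {v: True, e: True, a: False}
  {v: True, e: False, a: False}
  {e: True, v: False, a: False}
  {v: False, e: False, a: False}
  {a: True, v: True, e: True}
  {a: True, v: True, e: False}
  {a: True, e: True, v: False}


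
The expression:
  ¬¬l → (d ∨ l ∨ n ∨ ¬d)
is always true.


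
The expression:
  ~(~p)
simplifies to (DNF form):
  p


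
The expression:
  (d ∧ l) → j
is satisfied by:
  {j: True, l: False, d: False}
  {l: False, d: False, j: False}
  {j: True, d: True, l: False}
  {d: True, l: False, j: False}
  {j: True, l: True, d: False}
  {l: True, j: False, d: False}
  {j: True, d: True, l: True}


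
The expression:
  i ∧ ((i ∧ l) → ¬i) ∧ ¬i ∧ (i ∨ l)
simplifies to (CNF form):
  False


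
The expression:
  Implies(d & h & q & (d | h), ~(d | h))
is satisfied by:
  {h: False, q: False, d: False}
  {d: True, h: False, q: False}
  {q: True, h: False, d: False}
  {d: True, q: True, h: False}
  {h: True, d: False, q: False}
  {d: True, h: True, q: False}
  {q: True, h: True, d: False}


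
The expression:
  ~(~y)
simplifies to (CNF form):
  y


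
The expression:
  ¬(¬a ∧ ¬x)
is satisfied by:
  {a: True, x: True}
  {a: True, x: False}
  {x: True, a: False}


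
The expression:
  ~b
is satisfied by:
  {b: False}


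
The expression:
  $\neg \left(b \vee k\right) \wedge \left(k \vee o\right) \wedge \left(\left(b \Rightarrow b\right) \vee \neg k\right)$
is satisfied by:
  {o: True, k: False, b: False}


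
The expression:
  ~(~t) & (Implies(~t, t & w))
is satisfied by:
  {t: True}


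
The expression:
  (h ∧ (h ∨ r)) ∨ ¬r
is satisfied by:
  {h: True, r: False}
  {r: False, h: False}
  {r: True, h: True}


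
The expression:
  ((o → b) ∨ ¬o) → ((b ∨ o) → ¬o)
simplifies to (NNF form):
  ¬b ∨ ¬o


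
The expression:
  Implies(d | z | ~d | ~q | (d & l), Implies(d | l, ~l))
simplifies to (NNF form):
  ~l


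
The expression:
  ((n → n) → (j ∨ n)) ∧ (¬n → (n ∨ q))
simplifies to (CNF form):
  (j ∨ n) ∧ (n ∨ q)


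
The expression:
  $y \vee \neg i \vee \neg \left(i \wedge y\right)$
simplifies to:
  $\text{True}$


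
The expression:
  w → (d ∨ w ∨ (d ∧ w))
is always true.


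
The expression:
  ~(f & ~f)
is always true.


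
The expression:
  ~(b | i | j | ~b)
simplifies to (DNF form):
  False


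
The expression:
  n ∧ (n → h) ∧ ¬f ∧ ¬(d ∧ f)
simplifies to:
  h ∧ n ∧ ¬f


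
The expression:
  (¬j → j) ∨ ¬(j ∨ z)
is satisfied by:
  {j: True, z: False}
  {z: False, j: False}
  {z: True, j: True}


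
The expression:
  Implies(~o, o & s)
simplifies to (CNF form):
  o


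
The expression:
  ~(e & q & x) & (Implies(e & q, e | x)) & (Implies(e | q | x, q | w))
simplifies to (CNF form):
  (q | w | ~e) & (q | w | ~x) & (q | ~e | ~q) & (q | ~q | ~x) & (w | ~e | ~x) & (~e | ~q | ~x) & (q | w | ~e | ~x) & (q | ~e | ~q | ~x)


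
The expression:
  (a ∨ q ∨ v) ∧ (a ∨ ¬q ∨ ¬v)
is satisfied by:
  {a: True, v: False, q: False}
  {a: True, q: True, v: False}
  {a: True, v: True, q: False}
  {a: True, q: True, v: True}
  {q: True, v: False, a: False}
  {v: True, q: False, a: False}


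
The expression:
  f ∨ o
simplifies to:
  f ∨ o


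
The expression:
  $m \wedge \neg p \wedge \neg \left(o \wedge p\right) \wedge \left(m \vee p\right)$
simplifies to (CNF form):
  $m \wedge \neg p$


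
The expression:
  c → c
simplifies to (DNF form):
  True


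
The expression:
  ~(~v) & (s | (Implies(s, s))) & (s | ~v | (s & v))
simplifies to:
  s & v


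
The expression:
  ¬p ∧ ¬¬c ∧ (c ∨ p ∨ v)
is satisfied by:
  {c: True, p: False}


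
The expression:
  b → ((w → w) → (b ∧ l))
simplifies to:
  l ∨ ¬b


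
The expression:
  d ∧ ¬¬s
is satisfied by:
  {s: True, d: True}


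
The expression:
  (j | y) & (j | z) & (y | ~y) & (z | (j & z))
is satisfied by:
  {z: True, y: True, j: True}
  {z: True, y: True, j: False}
  {z: True, j: True, y: False}


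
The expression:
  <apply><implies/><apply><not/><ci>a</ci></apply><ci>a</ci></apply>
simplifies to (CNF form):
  <ci>a</ci>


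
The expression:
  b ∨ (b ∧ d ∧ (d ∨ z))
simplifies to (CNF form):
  b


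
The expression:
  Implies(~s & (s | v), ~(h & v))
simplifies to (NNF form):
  s | ~h | ~v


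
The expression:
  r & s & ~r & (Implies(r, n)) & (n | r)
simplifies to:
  False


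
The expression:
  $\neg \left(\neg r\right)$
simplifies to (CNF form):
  $r$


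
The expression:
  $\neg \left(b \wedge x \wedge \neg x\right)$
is always true.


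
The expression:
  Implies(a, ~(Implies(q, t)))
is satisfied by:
  {q: True, a: False, t: False}
  {q: False, a: False, t: False}
  {t: True, q: True, a: False}
  {t: True, q: False, a: False}
  {a: True, q: True, t: False}


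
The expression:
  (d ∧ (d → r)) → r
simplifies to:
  True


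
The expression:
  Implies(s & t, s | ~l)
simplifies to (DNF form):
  True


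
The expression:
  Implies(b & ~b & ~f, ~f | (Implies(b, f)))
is always true.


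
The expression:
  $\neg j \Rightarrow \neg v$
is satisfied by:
  {j: True, v: False}
  {v: False, j: False}
  {v: True, j: True}


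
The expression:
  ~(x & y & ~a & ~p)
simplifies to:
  a | p | ~x | ~y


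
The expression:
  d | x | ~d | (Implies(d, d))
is always true.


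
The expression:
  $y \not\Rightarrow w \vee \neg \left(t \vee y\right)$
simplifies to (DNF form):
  $\left(y \wedge \neg w\right) \vee \left(\neg t \wedge \neg y\right)$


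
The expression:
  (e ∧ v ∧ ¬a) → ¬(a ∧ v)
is always true.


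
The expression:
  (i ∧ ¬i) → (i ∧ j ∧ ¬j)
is always true.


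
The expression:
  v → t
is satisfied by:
  {t: True, v: False}
  {v: False, t: False}
  {v: True, t: True}


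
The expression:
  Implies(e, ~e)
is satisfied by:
  {e: False}


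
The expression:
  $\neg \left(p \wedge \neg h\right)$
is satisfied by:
  {h: True, p: False}
  {p: False, h: False}
  {p: True, h: True}


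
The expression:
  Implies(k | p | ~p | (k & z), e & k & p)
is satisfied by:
  {p: True, e: True, k: True}


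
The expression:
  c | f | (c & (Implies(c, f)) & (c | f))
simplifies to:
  c | f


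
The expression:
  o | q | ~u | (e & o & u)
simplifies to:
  o | q | ~u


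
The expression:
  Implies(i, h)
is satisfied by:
  {h: True, i: False}
  {i: False, h: False}
  {i: True, h: True}


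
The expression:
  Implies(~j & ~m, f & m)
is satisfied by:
  {m: True, j: True}
  {m: True, j: False}
  {j: True, m: False}


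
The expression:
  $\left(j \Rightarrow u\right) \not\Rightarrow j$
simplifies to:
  $\neg j$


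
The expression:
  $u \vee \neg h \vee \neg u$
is always true.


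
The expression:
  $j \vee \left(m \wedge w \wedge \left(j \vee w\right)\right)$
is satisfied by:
  {m: True, j: True, w: True}
  {m: True, j: True, w: False}
  {j: True, w: True, m: False}
  {j: True, w: False, m: False}
  {m: True, w: True, j: False}


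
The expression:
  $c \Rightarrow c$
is always true.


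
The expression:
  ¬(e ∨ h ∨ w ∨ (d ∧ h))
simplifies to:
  ¬e ∧ ¬h ∧ ¬w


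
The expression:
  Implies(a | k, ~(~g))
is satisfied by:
  {g: True, a: False, k: False}
  {g: True, k: True, a: False}
  {g: True, a: True, k: False}
  {g: True, k: True, a: True}
  {k: False, a: False, g: False}


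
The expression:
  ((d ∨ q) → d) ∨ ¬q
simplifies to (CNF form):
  d ∨ ¬q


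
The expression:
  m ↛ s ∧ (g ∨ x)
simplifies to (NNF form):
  m ∧ ¬s ∧ (g ∨ x)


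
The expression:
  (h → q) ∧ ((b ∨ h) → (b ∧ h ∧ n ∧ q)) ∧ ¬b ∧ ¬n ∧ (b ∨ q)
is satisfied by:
  {q: True, n: False, h: False, b: False}


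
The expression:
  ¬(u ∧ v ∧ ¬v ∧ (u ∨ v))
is always true.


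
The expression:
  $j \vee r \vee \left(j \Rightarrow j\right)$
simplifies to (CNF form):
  $\text{True}$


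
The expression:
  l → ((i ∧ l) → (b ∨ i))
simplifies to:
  True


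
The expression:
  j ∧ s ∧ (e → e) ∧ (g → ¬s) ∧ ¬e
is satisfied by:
  {j: True, s: True, g: False, e: False}


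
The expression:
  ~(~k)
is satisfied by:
  {k: True}


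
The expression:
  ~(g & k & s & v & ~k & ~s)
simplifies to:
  True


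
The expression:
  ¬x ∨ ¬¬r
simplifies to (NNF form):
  r ∨ ¬x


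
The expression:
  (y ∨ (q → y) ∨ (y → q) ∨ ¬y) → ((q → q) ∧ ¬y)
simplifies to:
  ¬y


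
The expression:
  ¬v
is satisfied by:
  {v: False}


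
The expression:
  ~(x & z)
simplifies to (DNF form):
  ~x | ~z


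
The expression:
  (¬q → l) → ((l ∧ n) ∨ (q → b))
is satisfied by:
  {n: True, b: True, l: True, q: False}
  {n: True, b: True, l: False, q: False}
  {b: True, l: True, q: False, n: False}
  {b: True, l: False, q: False, n: False}
  {n: True, l: True, q: False, b: False}
  {n: True, l: False, q: False, b: False}
  {l: True, n: False, q: False, b: False}
  {l: False, n: False, q: False, b: False}
  {n: True, b: True, q: True, l: True}
  {n: True, b: True, q: True, l: False}
  {b: True, q: True, l: True, n: False}
  {b: True, q: True, l: False, n: False}
  {n: True, q: True, l: True, b: False}


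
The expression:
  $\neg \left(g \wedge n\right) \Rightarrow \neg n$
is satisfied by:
  {g: True, n: False}
  {n: False, g: False}
  {n: True, g: True}


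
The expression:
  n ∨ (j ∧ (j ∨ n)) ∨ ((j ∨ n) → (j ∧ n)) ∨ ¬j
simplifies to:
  True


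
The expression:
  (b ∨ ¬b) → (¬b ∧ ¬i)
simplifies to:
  ¬b ∧ ¬i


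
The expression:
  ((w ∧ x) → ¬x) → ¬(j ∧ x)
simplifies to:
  w ∨ ¬j ∨ ¬x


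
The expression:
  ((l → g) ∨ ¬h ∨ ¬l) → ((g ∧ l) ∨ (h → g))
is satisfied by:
  {g: True, l: True, h: False}
  {g: True, h: False, l: False}
  {l: True, h: False, g: False}
  {l: False, h: False, g: False}
  {g: True, l: True, h: True}
  {g: True, h: True, l: False}
  {l: True, h: True, g: False}


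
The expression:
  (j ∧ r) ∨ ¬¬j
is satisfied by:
  {j: True}


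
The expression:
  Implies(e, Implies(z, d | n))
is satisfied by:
  {n: True, d: True, e: False, z: False}
  {n: True, e: False, z: False, d: False}
  {d: True, e: False, z: False, n: False}
  {d: False, e: False, z: False, n: False}
  {n: True, z: True, d: True, e: False}
  {n: True, z: True, d: False, e: False}
  {z: True, d: True, n: False, e: False}
  {z: True, n: False, e: False, d: False}
  {d: True, n: True, e: True, z: False}
  {n: True, e: True, d: False, z: False}
  {d: True, e: True, n: False, z: False}
  {e: True, n: False, z: False, d: False}
  {n: True, z: True, e: True, d: True}
  {n: True, z: True, e: True, d: False}
  {z: True, e: True, d: True, n: False}


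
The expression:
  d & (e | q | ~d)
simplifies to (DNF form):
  (d & e) | (d & q)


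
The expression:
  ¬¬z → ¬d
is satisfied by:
  {z: False, d: False}
  {d: True, z: False}
  {z: True, d: False}


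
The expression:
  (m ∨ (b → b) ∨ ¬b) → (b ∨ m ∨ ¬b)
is always true.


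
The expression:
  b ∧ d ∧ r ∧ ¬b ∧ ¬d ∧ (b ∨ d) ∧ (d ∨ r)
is never true.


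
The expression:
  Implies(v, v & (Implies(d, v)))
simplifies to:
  True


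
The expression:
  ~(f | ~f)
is never true.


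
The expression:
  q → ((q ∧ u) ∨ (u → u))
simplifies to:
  True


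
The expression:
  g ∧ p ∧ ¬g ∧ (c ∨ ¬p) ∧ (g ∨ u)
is never true.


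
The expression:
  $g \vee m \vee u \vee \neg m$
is always true.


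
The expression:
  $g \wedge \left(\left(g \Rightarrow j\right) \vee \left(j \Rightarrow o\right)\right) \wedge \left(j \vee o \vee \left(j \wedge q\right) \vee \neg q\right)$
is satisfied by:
  {o: True, j: True, g: True, q: False}
  {o: True, g: True, j: False, q: False}
  {j: True, g: True, o: False, q: False}
  {g: True, o: False, j: False, q: False}
  {q: True, o: True, g: True, j: True}
  {q: True, o: True, g: True, j: False}
  {q: True, g: True, j: True, o: False}


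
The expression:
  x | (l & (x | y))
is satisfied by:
  {x: True, y: True, l: True}
  {x: True, y: True, l: False}
  {x: True, l: True, y: False}
  {x: True, l: False, y: False}
  {y: True, l: True, x: False}


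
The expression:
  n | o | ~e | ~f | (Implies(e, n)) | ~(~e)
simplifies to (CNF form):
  True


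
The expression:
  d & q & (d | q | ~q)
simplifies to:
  d & q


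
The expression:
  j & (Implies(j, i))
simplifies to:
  i & j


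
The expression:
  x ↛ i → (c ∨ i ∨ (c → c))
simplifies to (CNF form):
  True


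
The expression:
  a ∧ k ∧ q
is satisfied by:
  {a: True, q: True, k: True}


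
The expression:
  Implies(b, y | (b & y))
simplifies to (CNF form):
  y | ~b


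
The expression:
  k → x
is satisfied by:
  {x: True, k: False}
  {k: False, x: False}
  {k: True, x: True}


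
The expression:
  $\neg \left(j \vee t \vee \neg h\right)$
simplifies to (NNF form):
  $h \wedge \neg j \wedge \neg t$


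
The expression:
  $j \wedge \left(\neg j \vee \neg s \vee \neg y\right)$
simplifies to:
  $j \wedge \left(\neg s \vee \neg y\right)$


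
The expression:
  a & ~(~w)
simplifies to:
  a & w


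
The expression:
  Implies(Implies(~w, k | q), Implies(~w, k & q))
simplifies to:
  w | (k & q) | (~k & ~q)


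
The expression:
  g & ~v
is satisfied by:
  {g: True, v: False}


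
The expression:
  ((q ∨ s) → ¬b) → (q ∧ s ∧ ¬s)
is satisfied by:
  {q: True, s: True, b: True}
  {q: True, b: True, s: False}
  {s: True, b: True, q: False}


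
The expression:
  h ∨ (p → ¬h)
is always true.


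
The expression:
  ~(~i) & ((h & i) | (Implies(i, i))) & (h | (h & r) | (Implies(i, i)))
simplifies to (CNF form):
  i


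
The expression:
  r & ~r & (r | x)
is never true.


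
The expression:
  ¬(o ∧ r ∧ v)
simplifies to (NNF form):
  ¬o ∨ ¬r ∨ ¬v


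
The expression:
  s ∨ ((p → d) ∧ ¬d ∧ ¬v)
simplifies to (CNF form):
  (s ∨ ¬d) ∧ (s ∨ ¬p) ∧ (s ∨ ¬v)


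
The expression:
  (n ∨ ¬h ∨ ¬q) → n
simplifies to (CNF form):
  (h ∨ n) ∧ (n ∨ q)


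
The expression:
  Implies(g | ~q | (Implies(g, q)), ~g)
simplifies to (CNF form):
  ~g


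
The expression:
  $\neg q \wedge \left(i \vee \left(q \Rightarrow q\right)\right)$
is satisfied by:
  {q: False}


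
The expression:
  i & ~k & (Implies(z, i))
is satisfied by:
  {i: True, k: False}


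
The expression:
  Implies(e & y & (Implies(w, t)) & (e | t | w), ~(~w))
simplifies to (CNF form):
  w | ~e | ~y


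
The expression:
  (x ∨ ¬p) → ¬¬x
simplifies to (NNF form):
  p ∨ x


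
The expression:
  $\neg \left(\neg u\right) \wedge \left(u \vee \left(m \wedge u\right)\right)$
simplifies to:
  $u$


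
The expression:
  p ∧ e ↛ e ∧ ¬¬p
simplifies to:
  False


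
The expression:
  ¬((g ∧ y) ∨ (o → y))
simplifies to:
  o ∧ ¬y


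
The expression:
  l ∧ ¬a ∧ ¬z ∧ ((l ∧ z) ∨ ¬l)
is never true.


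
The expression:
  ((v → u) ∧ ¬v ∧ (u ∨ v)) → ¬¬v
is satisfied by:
  {v: True, u: False}
  {u: False, v: False}
  {u: True, v: True}


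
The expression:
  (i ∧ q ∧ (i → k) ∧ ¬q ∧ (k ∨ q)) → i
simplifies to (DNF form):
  True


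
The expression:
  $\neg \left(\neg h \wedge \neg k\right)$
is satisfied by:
  {k: True, h: True}
  {k: True, h: False}
  {h: True, k: False}


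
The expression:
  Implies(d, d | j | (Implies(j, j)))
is always true.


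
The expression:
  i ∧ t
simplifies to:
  i ∧ t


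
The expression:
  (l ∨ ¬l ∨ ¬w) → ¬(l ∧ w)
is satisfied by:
  {l: False, w: False}
  {w: True, l: False}
  {l: True, w: False}


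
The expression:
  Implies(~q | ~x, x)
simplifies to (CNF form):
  x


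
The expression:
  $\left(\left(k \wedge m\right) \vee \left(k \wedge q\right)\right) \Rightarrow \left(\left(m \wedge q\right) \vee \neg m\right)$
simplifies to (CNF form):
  $q \vee \neg k \vee \neg m$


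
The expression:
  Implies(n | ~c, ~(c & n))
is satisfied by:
  {c: False, n: False}
  {n: True, c: False}
  {c: True, n: False}


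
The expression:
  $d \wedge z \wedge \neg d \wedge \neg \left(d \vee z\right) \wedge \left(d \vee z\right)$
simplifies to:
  $\text{False}$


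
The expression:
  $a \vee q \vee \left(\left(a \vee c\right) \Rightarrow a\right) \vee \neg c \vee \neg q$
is always true.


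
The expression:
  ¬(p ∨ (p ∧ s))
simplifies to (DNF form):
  ¬p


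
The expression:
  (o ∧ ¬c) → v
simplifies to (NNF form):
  c ∨ v ∨ ¬o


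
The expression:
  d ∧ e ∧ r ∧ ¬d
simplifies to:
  False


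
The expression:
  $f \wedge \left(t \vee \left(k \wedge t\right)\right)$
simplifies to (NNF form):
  $f \wedge t$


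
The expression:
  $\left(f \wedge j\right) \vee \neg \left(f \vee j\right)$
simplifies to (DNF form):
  $\left(f \wedge j\right) \vee \left(\neg f \wedge \neg j\right)$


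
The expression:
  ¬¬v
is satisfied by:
  {v: True}


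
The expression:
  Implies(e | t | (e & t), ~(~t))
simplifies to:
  t | ~e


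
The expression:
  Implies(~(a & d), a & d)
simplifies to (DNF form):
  a & d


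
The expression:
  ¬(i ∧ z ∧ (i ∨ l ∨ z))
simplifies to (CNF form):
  ¬i ∨ ¬z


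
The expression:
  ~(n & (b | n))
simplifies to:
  ~n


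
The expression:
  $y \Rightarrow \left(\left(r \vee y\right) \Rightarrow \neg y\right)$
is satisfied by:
  {y: False}


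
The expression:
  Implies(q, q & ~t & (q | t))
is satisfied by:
  {t: False, q: False}
  {q: True, t: False}
  {t: True, q: False}


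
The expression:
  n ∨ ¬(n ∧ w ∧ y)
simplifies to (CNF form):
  True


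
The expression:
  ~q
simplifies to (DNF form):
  ~q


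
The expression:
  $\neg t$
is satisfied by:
  {t: False}


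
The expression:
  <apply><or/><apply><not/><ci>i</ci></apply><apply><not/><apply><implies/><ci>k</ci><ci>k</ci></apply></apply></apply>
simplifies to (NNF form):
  <apply><not/><ci>i</ci></apply>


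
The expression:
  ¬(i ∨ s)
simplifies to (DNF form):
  ¬i ∧ ¬s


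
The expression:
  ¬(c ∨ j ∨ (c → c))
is never true.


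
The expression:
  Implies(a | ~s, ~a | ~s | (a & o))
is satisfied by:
  {o: True, s: False, a: False}
  {s: False, a: False, o: False}
  {a: True, o: True, s: False}
  {a: True, s: False, o: False}
  {o: True, s: True, a: False}
  {s: True, o: False, a: False}
  {a: True, s: True, o: True}


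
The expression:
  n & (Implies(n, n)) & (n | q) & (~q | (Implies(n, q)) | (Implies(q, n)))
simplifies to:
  n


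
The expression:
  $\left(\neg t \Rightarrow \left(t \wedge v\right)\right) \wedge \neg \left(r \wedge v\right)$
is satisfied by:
  {t: True, v: False, r: False}
  {t: True, r: True, v: False}
  {t: True, v: True, r: False}


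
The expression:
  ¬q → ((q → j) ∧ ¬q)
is always true.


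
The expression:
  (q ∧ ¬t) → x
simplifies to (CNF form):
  t ∨ x ∨ ¬q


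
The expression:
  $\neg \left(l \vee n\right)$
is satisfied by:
  {n: False, l: False}


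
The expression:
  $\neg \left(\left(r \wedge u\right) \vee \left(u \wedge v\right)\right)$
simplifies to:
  $\left(\neg r \wedge \neg v\right) \vee \neg u$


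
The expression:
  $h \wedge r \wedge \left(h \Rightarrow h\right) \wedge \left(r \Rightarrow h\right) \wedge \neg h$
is never true.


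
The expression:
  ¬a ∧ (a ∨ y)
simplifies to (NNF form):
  y ∧ ¬a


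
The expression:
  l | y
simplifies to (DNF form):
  l | y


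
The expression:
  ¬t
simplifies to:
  ¬t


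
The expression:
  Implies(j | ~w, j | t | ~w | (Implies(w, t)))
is always true.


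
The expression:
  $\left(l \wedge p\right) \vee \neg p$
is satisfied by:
  {l: True, p: False}
  {p: False, l: False}
  {p: True, l: True}


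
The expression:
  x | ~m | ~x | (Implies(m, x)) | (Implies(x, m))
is always true.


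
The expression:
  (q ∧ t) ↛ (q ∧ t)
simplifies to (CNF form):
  False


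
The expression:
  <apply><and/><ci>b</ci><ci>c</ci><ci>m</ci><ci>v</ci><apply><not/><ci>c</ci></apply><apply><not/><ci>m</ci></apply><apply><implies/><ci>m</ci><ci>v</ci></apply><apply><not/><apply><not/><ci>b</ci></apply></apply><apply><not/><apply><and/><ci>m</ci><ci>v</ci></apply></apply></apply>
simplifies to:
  <false/>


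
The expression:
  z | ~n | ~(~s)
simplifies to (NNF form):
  s | z | ~n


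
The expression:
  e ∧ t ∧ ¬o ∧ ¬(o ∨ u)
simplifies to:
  e ∧ t ∧ ¬o ∧ ¬u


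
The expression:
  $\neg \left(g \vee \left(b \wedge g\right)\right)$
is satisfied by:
  {g: False}


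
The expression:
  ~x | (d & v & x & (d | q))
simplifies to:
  ~x | (d & v)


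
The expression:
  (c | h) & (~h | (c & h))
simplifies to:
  c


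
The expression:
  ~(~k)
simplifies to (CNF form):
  k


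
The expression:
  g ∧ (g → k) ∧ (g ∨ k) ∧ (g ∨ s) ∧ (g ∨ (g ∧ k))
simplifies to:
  g ∧ k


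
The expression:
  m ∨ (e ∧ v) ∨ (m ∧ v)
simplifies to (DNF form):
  m ∨ (e ∧ v)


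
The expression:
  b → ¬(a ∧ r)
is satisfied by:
  {a: False, b: False, r: False}
  {r: True, a: False, b: False}
  {b: True, a: False, r: False}
  {r: True, b: True, a: False}
  {a: True, r: False, b: False}
  {r: True, a: True, b: False}
  {b: True, a: True, r: False}


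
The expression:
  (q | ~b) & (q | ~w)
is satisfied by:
  {q: True, b: False, w: False}
  {q: True, w: True, b: False}
  {q: True, b: True, w: False}
  {q: True, w: True, b: True}
  {w: False, b: False, q: False}


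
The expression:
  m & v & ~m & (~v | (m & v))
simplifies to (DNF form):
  False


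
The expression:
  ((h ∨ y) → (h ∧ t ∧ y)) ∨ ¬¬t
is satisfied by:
  {t: True, h: False, y: False}
  {y: True, t: True, h: False}
  {t: True, h: True, y: False}
  {y: True, t: True, h: True}
  {y: False, h: False, t: False}


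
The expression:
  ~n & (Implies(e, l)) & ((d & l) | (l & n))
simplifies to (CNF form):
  d & l & ~n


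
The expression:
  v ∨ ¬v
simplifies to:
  True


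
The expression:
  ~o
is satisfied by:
  {o: False}


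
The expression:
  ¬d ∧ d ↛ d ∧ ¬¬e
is never true.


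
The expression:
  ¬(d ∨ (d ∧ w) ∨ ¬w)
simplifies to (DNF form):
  w ∧ ¬d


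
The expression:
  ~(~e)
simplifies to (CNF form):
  e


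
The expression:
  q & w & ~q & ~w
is never true.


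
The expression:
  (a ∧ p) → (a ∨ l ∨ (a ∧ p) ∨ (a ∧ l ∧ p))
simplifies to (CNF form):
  True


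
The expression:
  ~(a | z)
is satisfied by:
  {z: False, a: False}


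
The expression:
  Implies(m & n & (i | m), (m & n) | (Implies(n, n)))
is always true.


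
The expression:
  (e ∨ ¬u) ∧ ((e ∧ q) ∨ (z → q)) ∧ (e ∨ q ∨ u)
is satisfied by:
  {q: True, e: True, u: False, z: False}
  {q: True, z: True, e: True, u: False}
  {q: True, u: True, e: True, z: False}
  {q: True, z: True, u: True, e: True}
  {q: True, e: False, u: False, z: False}
  {q: True, z: True, e: False, u: False}
  {e: True, z: False, u: False, q: False}
  {u: True, e: True, z: False, q: False}


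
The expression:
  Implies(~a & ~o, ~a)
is always true.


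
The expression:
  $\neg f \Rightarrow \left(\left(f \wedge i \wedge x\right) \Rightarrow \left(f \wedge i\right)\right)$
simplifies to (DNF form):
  $\text{True}$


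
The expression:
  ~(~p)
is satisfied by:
  {p: True}


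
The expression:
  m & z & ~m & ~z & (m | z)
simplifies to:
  False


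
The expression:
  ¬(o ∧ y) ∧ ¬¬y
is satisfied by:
  {y: True, o: False}


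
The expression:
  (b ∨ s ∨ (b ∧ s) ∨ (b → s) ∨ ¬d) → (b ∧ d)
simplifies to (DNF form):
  b ∧ d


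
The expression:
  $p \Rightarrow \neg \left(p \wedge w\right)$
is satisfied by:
  {p: False, w: False}
  {w: True, p: False}
  {p: True, w: False}


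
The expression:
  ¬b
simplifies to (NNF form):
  ¬b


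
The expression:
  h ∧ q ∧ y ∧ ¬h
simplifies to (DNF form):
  False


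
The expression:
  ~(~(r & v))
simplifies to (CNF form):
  r & v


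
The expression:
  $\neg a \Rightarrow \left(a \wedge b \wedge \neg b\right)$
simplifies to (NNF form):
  $a$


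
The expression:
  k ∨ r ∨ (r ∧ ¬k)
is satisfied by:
  {r: True, k: True}
  {r: True, k: False}
  {k: True, r: False}


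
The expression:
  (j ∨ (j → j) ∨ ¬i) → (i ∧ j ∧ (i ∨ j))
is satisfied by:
  {i: True, j: True}


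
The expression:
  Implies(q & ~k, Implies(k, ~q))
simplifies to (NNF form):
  True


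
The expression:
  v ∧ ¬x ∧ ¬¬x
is never true.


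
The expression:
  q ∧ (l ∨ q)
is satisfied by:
  {q: True}


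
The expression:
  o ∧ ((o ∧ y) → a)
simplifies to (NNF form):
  o ∧ (a ∨ ¬y)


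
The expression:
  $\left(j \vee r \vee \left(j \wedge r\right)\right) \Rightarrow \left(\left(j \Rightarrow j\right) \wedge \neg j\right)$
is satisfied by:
  {j: False}


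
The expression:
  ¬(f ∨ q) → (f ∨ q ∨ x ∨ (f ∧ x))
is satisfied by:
  {x: True, q: True, f: True}
  {x: True, q: True, f: False}
  {x: True, f: True, q: False}
  {x: True, f: False, q: False}
  {q: True, f: True, x: False}
  {q: True, f: False, x: False}
  {f: True, q: False, x: False}


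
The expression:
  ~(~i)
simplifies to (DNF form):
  i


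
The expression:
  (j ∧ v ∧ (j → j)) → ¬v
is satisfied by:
  {v: False, j: False}
  {j: True, v: False}
  {v: True, j: False}


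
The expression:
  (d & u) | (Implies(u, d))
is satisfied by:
  {d: True, u: False}
  {u: False, d: False}
  {u: True, d: True}


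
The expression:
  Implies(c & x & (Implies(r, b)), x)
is always true.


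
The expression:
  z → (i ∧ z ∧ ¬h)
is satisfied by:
  {i: True, z: False, h: False}
  {i: False, z: False, h: False}
  {h: True, i: True, z: False}
  {h: True, i: False, z: False}
  {z: True, i: True, h: False}


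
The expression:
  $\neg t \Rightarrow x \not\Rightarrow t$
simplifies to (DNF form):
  $t \vee x$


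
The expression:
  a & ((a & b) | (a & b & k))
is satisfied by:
  {a: True, b: True}


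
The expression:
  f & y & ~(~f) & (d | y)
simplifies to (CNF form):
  f & y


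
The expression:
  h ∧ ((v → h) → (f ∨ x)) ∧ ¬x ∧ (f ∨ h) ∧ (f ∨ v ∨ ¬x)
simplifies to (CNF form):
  f ∧ h ∧ ¬x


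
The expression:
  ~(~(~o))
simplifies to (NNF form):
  ~o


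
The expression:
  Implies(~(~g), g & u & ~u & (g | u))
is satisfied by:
  {g: False}


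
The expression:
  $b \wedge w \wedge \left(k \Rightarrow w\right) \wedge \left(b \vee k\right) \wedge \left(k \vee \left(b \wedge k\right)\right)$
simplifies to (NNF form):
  $b \wedge k \wedge w$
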